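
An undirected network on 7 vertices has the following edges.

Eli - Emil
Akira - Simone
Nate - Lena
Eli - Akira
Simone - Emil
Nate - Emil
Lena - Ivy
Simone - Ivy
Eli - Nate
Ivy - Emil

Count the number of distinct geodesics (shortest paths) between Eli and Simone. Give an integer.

The shortest distance is 2. The length-2 paths are: Eli–Akira–Simone; Eli–Emil–Simone.
That gives 2 distinct shortest paths.

2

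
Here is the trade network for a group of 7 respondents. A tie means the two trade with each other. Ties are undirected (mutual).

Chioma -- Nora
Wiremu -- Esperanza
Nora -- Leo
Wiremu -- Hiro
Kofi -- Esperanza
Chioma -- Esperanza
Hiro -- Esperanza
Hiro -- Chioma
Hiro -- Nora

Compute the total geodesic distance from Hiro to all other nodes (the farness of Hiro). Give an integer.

8

Distances from Hiro: Chioma:1, Esperanza:1, Kofi:2, Leo:2, Nora:1, Wiremu:1.
Sum = 1 + 1 + 2 + 2 + 1 + 1 = 8.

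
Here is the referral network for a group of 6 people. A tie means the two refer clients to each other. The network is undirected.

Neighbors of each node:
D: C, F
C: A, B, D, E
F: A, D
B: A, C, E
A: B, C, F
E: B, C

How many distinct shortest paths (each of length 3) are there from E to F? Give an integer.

3

The shortest distance is 3. The length-3 paths are: E–B–A–F; E–C–A–F; E–C–D–F.
That gives 3 distinct shortest paths.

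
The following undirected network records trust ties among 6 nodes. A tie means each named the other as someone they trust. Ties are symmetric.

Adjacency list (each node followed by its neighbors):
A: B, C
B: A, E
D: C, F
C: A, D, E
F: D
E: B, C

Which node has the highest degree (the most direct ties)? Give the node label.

Degrees — A:2, B:2, C:3, D:2, E:2, F:1.
The maximum is 3, attained only by C.

C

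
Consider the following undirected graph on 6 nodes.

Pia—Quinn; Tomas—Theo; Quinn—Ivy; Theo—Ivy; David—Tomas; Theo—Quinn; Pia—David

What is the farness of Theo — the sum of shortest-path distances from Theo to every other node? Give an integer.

7

Distances from Theo: David:2, Ivy:1, Pia:2, Quinn:1, Tomas:1.
Sum = 2 + 1 + 2 + 1 + 1 = 7.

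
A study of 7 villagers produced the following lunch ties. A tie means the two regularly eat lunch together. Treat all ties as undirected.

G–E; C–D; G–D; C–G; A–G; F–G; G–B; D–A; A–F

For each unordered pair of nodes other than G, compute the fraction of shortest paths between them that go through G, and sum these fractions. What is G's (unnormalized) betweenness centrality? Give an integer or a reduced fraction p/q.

Pairs whose geodesics pass through G — D–E: 1; D–F: 1/2; D–B: 1; C–A: 1/2; C–E: 1; C–F: 1; C–B: 1; A–E: 1; A–B: 1; E–F: 1; E–B: 1; F–B: 1.
All other pairs contribute 0.
Summing the contributions gives betweenness(G) = 11.

11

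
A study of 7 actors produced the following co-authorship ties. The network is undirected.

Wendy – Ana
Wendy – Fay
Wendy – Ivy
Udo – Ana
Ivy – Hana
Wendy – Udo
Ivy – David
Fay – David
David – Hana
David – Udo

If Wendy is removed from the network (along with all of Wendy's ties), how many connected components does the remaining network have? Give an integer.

1

Wendy's neighbors (Ana, Fay, Ivy, and Udo) remain reachable from one another through other ties, so the rest of the network stays in one piece.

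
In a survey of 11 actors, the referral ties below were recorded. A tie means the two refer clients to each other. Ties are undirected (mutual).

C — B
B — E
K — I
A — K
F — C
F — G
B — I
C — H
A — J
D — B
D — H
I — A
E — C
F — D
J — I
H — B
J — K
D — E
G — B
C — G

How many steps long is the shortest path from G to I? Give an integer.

2

One shortest route is G – B – I, which uses 2 edges, and G and I are not directly tied, so nothing shorter exists. So d(G,I) = 2.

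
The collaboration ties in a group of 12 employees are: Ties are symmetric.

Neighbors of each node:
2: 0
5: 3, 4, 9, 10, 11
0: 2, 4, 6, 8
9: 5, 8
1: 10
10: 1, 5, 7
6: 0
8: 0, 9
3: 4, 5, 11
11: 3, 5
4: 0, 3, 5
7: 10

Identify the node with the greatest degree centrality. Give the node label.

Degrees — 0:4, 1:1, 2:1, 3:3, 4:3, 5:5, 6:1, 7:1, 8:2, 9:2, 10:3, 11:2.
The maximum is 5, attained only by 5.

5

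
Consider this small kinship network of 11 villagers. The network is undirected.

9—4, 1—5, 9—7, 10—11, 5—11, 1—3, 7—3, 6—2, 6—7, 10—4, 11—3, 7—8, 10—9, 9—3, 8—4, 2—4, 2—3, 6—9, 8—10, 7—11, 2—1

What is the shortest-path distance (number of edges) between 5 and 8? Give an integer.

3

One shortest route is 5 – 11 – 7 – 8, which uses 3 edges, and at distance 2 from 5 we only reach {2, 3, 7, 10}, which does not include 8. So d(5,8) = 3.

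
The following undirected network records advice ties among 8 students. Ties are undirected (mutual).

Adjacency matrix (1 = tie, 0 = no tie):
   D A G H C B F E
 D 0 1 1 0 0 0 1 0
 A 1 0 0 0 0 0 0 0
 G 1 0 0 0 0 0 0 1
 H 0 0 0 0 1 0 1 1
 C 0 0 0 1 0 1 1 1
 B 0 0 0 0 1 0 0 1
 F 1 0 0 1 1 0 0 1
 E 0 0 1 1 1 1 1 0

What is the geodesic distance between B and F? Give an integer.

2

One shortest route is B – C – F, which uses 2 edges, and B and F are not directly tied, so nothing shorter exists. So d(B,F) = 2.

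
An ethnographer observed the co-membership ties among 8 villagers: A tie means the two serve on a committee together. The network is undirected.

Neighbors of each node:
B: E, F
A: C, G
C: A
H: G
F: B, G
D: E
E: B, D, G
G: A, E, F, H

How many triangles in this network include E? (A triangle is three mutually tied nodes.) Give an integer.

0

E's neighbors are B, D, and G, but none of them are tied to each other, so no triangle contains E.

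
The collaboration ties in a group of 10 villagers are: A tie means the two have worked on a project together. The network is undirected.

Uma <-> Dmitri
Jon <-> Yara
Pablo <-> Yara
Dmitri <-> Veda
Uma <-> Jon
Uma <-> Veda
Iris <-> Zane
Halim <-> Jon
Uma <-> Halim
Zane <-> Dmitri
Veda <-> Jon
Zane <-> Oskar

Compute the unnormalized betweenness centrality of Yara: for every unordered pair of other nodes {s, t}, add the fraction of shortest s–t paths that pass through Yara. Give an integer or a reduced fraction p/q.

8

Pairs whose geodesics pass through Yara — Oskar–Pablo: 2/2; Jon–Pablo: 1; Iris–Pablo: 2/2; Dmitri–Pablo: 2/2; Zane–Pablo: 2/2; Pablo–Veda: 1; Pablo–Halim: 1; Pablo–Uma: 1.
All other pairs contribute 0.
Summing the contributions gives betweenness(Yara) = 8.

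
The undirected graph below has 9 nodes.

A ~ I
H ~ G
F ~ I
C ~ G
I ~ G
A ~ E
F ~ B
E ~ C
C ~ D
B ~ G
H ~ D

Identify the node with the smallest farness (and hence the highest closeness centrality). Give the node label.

Farness (sum of distances to all others) for each node — A:17, B:17, C:14, D:19, E:17, F:19, G:12, H:17, I:14.
The smallest farness is 12, for G, so G has the highest closeness.

G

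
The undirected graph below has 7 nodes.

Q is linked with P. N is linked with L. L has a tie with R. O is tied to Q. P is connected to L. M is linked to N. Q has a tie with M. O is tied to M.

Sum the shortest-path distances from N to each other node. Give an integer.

Distances from N: L:1, M:1, O:2, P:2, Q:2, R:2.
Sum = 1 + 1 + 2 + 2 + 2 + 2 = 10.

10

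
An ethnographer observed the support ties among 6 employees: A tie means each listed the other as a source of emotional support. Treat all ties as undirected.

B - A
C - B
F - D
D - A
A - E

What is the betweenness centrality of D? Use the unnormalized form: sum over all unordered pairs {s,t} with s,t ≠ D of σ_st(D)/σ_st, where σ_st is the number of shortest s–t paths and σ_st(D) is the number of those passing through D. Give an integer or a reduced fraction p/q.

Pairs whose geodesics pass through D — E–F: 1; C–F: 1; B–F: 1; A–F: 1.
All other pairs contribute 0.
Summing the contributions gives betweenness(D) = 4.

4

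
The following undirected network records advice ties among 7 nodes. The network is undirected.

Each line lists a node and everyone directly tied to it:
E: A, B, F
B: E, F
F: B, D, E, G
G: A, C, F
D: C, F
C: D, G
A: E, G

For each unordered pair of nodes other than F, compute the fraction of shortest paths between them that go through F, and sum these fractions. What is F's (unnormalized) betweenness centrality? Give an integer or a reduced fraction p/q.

19/3

Pairs whose geodesics pass through F — B–G: 1; B–C: 2/2; B–D: 1; E–G: 1/2; E–C: 2/3; E–D: 1; A–D: 2/3; G–D: 1/2.
All other pairs contribute 0.
Summing the contributions gives betweenness(F) = 19/3.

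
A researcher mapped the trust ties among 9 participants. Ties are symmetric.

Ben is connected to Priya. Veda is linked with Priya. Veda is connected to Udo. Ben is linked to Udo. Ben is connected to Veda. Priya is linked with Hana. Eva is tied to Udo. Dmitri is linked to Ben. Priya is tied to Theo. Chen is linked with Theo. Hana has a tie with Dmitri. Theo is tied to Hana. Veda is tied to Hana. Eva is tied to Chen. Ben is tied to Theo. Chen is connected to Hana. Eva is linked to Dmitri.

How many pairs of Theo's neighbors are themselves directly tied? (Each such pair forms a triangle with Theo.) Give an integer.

Theo's neighbors: Ben, Chen, Hana, and Priya.
Neighbor pairs that are themselves tied: Theo–Ben–Priya; Theo–Chen–Hana; Theo–Hana–Priya. Each forms one triangle with Theo, for 3 in total.

3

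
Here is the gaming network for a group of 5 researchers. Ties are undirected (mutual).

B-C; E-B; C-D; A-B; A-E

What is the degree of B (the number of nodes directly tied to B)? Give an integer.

B is directly tied to A, C, and E. That is 3 neighbors, so the degree of B is 3.

3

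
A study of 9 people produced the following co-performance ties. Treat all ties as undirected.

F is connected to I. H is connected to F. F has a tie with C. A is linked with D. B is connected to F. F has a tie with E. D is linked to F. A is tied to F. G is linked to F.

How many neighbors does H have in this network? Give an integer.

1

H is directly tied to F. That is 1 neighbor, so the degree of H is 1.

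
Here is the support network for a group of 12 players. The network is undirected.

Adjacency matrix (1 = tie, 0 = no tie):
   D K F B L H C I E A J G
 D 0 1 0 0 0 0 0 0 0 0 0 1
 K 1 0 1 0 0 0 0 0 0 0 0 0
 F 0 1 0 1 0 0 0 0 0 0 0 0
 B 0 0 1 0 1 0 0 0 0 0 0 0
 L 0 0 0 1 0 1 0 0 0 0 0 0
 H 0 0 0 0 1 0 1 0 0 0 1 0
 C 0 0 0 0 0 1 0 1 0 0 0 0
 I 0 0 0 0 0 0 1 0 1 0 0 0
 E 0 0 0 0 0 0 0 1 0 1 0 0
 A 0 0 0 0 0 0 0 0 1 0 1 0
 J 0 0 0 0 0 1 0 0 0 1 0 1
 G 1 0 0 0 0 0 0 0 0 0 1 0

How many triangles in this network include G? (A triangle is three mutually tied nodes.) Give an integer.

G's neighbors are D and J, but none of them are tied to each other, so no triangle contains G.

0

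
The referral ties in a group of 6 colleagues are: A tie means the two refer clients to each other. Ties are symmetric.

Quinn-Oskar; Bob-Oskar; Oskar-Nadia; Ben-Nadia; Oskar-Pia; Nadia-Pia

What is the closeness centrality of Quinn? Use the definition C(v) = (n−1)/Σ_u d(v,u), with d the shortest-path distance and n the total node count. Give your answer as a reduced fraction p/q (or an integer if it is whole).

Distances from Quinn: Ben:3, Bob:2, Nadia:2, Oskar:1, Pia:2. Sum = 10.
n = 6, so closeness = 5/10 = 1/2.

1/2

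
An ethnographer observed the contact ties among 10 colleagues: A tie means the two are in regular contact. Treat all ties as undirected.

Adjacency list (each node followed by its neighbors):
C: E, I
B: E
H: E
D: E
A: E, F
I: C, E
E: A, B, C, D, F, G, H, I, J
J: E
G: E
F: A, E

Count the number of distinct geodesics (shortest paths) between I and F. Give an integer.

1

The shortest distance is 2, and the only length-2 path is I–E–F. So there is exactly 1 shortest path.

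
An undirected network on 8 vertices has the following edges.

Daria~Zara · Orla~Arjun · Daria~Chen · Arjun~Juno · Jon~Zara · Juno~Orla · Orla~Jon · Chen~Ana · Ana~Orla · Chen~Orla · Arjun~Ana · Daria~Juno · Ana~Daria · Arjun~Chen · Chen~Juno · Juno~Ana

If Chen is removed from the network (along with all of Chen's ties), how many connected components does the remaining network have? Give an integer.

Chen's neighbors (Ana, Arjun, Daria, Juno, and Orla) remain reachable from one another through other ties, so the rest of the network stays in one piece.

1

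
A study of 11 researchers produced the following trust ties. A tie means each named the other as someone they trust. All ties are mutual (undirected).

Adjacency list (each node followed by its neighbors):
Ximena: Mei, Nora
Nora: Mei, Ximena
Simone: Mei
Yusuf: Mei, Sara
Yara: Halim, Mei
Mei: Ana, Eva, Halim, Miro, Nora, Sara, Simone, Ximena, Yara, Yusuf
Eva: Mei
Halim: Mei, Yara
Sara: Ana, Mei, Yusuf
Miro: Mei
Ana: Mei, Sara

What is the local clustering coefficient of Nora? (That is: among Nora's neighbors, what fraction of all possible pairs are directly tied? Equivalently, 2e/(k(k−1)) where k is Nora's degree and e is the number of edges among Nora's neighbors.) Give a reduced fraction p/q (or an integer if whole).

Nora's neighbors: Mei and Ximena (k = 2).
Possible neighbor pairs: C(2,2) = 1. Edges among them: Mei–Ximena → e = 1.
Clustering(Nora) = 1/1.

1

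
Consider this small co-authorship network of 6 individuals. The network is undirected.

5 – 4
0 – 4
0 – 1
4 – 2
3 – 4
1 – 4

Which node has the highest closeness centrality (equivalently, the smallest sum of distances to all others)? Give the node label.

4

Farness (sum of distances to all others) for each node — 0:8, 1:8, 2:9, 3:9, 4:5, 5:9.
The smallest farness is 5, for 4, so 4 has the highest closeness.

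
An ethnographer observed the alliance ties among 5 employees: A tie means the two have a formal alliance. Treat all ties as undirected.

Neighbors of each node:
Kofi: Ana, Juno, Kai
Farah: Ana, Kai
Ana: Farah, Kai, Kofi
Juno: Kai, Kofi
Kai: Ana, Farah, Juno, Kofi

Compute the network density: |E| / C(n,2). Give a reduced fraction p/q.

There are 7 edges and 5 nodes, so the maximum possible is C(5,2) = 10.
Density = 7/10.

7/10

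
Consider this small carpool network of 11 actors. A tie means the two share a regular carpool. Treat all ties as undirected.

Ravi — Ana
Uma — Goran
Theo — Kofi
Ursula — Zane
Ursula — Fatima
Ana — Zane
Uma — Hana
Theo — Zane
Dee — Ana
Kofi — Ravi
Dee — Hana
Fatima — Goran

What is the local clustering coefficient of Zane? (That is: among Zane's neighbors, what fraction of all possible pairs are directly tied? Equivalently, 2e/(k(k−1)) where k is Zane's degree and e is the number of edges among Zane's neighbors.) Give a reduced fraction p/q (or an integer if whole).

Zane's neighbors: Ana, Theo, and Ursula (k = 3).
Possible neighbor pairs: C(3,2) = 3. Edges among them: none → e = 0.
Clustering(Zane) = 0/3 = 0.

0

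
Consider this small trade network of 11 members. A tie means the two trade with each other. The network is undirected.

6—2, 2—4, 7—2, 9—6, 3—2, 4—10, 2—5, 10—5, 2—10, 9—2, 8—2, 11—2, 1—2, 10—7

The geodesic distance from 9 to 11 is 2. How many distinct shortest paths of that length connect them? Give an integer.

The shortest distance is 2, and the only length-2 path is 9–2–11. So there is exactly 1 shortest path.

1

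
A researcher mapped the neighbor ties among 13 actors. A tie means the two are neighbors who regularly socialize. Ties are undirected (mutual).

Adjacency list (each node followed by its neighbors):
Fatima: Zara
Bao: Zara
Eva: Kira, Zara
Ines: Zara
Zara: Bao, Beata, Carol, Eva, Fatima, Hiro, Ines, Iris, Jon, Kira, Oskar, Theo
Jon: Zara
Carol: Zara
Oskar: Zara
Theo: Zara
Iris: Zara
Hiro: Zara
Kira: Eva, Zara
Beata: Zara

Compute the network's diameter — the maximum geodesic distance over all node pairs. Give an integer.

Eccentricity of each node (its greatest distance to any other): Bao:2, Beata:2, Carol:2, Eva:2, Fatima:2, Hiro:2, Ines:2, Iris:2, Jon:2, Kira:2, Oskar:2, Theo:2, Zara:1.
The maximum eccentricity is 2, realized for instance by the pair Iris–Carol via Iris – Zara – Carol. So the diameter is 2.

2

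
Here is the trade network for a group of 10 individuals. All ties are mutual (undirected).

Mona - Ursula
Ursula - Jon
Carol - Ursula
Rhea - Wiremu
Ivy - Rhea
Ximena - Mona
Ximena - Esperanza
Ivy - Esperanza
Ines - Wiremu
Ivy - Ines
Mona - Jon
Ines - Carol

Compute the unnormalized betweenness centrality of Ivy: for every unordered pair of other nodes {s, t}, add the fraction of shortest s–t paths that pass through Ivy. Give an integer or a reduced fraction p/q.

Pairs whose geodesics pass through Ivy — Rhea–Esperanza: 1; Rhea–Ximena: 1; Rhea–Mona: 1; Rhea–Jon: 2/3; Rhea–Ursula: 1/2; Rhea–Carol: 1/2; Rhea–Ines: 1/2; Esperanza–Carol: 1; Esperanza–Ines: 1; Esperanza–Wiremu: 2/2; Ximena–Ines: 1; Ximena–Wiremu: 2/2.
All other pairs contribute 0.
Summing the contributions gives betweenness(Ivy) = 61/6.

61/6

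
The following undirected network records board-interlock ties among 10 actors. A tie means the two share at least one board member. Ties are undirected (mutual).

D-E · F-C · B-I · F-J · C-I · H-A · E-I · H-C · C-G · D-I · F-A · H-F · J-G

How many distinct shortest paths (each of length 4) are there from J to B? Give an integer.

2

The shortest distance is 4. The length-4 paths are: J–G–C–I–B; J–F–C–I–B.
That gives 2 distinct shortest paths.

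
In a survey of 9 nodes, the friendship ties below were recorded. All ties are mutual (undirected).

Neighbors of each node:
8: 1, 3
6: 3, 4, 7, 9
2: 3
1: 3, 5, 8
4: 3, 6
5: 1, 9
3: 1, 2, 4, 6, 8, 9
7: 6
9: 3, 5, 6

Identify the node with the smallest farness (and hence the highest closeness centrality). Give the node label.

Farness (sum of distances to all others) for each node — 1:14, 2:17, 3:10, 4:15, 5:17, 6:12, 7:19, 8:15, 9:13.
The smallest farness is 10, for 3, so 3 has the highest closeness.

3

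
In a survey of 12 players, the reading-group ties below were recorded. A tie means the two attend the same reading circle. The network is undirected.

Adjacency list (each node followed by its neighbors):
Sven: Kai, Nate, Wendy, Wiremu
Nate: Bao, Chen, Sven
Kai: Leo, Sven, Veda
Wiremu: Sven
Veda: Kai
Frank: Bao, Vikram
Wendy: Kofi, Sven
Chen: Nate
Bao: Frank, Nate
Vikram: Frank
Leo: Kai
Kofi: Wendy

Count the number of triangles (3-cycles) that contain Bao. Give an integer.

Bao's neighbors are Frank and Nate, but none of them are tied to each other, so no triangle contains Bao.

0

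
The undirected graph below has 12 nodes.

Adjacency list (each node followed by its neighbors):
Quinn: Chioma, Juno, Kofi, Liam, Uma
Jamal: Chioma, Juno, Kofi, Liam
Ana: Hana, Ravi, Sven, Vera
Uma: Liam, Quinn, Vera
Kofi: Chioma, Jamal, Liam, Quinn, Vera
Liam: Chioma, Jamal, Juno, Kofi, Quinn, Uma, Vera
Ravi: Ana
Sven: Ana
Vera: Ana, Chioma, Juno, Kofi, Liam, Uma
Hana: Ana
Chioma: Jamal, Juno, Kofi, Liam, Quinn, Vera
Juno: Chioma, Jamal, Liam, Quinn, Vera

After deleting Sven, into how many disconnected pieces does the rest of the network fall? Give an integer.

1

Sven's neighbors (Ana) remain reachable from one another through other ties, so the rest of the network stays in one piece.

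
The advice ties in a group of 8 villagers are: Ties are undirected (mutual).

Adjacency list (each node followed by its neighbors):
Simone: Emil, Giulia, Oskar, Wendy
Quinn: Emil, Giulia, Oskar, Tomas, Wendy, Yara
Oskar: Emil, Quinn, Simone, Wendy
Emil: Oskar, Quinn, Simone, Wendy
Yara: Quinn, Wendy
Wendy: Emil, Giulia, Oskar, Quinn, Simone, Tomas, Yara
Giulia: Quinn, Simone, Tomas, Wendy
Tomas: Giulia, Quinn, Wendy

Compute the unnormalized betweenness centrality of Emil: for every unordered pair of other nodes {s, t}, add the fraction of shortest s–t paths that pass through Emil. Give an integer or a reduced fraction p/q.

Pairs whose geodesics pass through Emil — Quinn–Simone: 1/4.
All other pairs contribute 0.
Summing the contributions gives betweenness(Emil) = 1/4.

1/4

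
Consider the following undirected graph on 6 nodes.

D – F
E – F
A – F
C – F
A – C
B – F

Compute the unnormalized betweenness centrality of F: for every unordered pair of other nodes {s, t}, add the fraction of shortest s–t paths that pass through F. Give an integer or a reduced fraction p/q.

Pairs whose geodesics pass through F — E–C: 1; E–B: 1; E–A: 1; E–D: 1; C–B: 1; C–D: 1; B–A: 1; B–D: 1; A–D: 1.
All other pairs contribute 0.
Summing the contributions gives betweenness(F) = 9.

9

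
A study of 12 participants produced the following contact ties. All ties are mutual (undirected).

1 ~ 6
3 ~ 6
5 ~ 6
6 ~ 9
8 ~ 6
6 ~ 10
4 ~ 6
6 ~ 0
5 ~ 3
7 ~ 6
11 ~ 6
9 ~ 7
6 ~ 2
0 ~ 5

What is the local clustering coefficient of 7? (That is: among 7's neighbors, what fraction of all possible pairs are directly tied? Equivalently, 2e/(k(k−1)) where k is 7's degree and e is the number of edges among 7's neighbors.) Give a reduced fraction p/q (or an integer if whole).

1

7's neighbors: 6 and 9 (k = 2).
Possible neighbor pairs: C(2,2) = 1. Edges among them: 6–9 → e = 1.
Clustering(7) = 1/1.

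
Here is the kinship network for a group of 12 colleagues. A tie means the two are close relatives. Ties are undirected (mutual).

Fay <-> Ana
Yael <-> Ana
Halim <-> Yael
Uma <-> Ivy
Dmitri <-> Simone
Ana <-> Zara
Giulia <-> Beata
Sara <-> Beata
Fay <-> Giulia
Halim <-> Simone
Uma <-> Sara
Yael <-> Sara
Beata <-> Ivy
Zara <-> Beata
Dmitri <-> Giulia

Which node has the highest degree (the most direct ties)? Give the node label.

Degrees — Ana:3, Beata:4, Dmitri:2, Fay:2, Giulia:3, Halim:2, Ivy:2, Sara:3, Simone:2, Uma:2, Yael:3, Zara:2.
The maximum is 4, attained only by Beata.

Beata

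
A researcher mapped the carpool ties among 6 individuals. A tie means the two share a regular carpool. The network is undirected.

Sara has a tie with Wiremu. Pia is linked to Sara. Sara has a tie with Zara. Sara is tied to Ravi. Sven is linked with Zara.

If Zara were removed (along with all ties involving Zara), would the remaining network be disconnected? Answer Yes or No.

Yes

Removing Zara leaves {Pia, Ravi, Sara, and Wiremu} with no path to {Sven}, so the network splits into 2 components. Zara is a cut vertex.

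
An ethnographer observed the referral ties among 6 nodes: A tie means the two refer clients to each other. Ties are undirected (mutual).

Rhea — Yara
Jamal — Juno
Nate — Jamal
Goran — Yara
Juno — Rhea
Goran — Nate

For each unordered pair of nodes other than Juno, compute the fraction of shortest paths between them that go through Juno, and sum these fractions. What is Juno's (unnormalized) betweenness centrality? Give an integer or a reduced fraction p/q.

Pairs whose geodesics pass through Juno — Nate–Rhea: 1/2; Jamal–Rhea: 1; Jamal–Yara: 1/2.
All other pairs contribute 0.
Summing the contributions gives betweenness(Juno) = 2.

2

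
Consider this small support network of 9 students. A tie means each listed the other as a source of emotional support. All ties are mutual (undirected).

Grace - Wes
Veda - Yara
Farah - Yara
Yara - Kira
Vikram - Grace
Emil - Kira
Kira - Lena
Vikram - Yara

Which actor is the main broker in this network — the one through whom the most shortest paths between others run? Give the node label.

Yara

Unnormalized betweenness of each node: Emil:0, Farah:0, Grace:7, Kira:13, Lena:0, Veda:0, Vikram:12, Wes:0, Yara:22.
Yara has the largest value, 22, making it the main broker — the node through which the most shortest paths run.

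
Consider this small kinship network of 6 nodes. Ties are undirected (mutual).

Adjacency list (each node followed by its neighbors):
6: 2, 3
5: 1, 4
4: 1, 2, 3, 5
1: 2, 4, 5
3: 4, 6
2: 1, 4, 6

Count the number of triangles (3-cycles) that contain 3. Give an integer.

3's neighbors are 4 and 6, but none of them are tied to each other, so no triangle contains 3.

0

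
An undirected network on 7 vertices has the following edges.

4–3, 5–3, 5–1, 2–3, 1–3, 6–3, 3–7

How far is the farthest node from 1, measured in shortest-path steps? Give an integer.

Distances from 1: 2:2, 3:1, 4:2, 5:1, 6:2, 7:2.
The largest is 2 (to 4, 6, 2, and 7), so the eccentricity of 1 is 2.

2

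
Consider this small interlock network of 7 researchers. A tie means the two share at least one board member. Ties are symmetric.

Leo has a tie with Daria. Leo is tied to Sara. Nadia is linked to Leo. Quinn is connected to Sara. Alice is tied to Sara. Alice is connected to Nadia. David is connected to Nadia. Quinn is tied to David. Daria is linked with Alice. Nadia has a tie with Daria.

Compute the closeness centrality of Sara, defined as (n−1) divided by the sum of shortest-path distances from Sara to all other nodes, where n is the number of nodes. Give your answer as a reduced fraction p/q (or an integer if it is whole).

2/3

Distances from Sara: Alice:1, Daria:2, David:2, Leo:1, Nadia:2, Quinn:1. Sum = 9.
n = 7, so closeness = 6/9 = 2/3.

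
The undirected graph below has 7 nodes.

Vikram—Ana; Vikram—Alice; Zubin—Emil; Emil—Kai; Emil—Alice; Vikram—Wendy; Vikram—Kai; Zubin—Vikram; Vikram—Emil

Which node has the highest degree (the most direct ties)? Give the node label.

Degrees — Alice:2, Ana:1, Emil:4, Kai:2, Vikram:6, Wendy:1, Zubin:2.
The maximum is 6, attained only by Vikram.

Vikram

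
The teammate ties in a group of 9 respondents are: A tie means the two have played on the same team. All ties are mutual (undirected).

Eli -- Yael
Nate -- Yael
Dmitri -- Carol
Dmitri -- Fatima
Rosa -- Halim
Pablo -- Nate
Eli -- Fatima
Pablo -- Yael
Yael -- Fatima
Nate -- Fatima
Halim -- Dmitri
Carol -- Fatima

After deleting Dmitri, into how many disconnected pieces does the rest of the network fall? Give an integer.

2

Without Dmitri, the remaining ties split the others into: {Halim, Rosa}; {Carol, Eli, Fatima, Nate, Pablo, Yael}.
That's 2 separate components.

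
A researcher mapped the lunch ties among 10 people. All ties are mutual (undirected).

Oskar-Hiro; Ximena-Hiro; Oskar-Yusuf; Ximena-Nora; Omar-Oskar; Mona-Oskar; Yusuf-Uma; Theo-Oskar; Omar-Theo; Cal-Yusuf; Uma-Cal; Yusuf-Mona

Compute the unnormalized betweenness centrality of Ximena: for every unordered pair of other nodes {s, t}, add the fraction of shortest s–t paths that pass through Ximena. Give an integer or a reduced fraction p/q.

8

Pairs whose geodesics pass through Ximena — Oskar–Nora: 1; Yusuf–Nora: 1; Nora–Omar: 1; Nora–Mona: 1; Nora–Cal: 1; Nora–Uma: 1; Nora–Hiro: 1; Nora–Theo: 1.
All other pairs contribute 0.
Summing the contributions gives betweenness(Ximena) = 8.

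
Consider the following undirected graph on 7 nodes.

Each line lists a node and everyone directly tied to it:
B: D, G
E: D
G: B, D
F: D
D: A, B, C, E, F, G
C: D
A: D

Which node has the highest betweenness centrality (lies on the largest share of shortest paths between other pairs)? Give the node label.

D

Unnormalized betweenness of each node: A:0, B:0, C:0, D:14, E:0, F:0, G:0.
D has the largest value, 14, making it the main broker — the node through which the most shortest paths run.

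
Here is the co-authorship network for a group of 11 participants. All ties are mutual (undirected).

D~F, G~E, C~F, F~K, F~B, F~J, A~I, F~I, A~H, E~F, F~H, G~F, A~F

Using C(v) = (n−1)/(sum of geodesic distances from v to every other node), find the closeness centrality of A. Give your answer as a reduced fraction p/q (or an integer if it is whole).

Distances from A: B:2, C:2, D:2, E:2, F:1, G:2, H:1, I:1, J:2, K:2. Sum = 17.
n = 11, so closeness = 10/17.

10/17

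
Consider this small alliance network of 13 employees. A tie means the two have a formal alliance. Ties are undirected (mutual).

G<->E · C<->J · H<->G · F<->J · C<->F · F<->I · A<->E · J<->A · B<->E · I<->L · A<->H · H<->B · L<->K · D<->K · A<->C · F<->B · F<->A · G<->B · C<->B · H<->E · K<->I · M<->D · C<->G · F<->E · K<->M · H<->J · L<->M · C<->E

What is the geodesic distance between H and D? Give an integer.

5

One shortest route is H – E – F – I – K – D, which uses 5 edges, and at distance 4 from H we only reach {K, L}, which does not include D. So d(H,D) = 5.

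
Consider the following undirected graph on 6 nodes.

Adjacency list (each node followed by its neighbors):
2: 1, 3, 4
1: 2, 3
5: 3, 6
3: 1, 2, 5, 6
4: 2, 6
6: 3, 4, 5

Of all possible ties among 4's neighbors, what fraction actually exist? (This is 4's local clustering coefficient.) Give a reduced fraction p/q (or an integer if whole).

4's neighbors: 2 and 6 (k = 2).
Possible neighbor pairs: C(2,2) = 1. Edges among them: none → e = 0.
Clustering(4) = 0/1.

0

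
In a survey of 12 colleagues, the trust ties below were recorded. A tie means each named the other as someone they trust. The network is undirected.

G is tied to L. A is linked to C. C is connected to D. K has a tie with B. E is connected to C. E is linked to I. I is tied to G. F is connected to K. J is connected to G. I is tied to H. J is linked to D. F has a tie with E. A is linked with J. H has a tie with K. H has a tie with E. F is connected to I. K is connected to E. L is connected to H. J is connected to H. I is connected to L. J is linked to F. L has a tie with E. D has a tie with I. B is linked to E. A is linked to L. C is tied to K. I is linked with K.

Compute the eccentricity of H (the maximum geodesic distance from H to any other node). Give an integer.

Distances from H: A:2, B:2, C:2, D:2, E:1, F:2, G:2, I:1, J:1, K:1, L:1.
The largest is 2 (to F, B, C, D, A, and G), so the eccentricity of H is 2.

2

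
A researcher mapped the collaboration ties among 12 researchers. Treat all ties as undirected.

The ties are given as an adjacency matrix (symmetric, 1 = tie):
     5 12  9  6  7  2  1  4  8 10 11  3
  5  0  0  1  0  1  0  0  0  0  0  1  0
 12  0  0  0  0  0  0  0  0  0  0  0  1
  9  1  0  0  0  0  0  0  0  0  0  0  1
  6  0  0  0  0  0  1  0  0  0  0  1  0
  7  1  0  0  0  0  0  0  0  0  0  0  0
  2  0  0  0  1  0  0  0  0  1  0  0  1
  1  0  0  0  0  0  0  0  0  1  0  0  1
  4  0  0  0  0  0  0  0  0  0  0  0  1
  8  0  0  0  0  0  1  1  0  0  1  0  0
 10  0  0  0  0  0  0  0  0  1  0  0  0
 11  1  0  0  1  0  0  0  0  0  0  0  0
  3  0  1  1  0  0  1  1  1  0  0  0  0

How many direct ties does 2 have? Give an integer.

2 is directly tied to 3, 6, and 8. That is 3 neighbors, so the degree of 2 is 3.

3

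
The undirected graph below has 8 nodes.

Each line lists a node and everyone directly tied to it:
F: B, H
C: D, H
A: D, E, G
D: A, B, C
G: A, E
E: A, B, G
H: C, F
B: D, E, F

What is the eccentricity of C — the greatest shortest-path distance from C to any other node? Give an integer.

3

Distances from C: A:2, B:2, D:1, E:3, F:2, G:3, H:1.
The largest is 3 (to E and G), so the eccentricity of C is 3.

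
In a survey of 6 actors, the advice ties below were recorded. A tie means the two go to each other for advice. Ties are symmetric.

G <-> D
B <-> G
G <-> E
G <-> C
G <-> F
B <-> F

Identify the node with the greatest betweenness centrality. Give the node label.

Unnormalized betweenness of each node: B:0, C:0, D:0, E:0, F:0, G:9.
G has the largest value, 9, making it the main broker — the node through which the most shortest paths run.

G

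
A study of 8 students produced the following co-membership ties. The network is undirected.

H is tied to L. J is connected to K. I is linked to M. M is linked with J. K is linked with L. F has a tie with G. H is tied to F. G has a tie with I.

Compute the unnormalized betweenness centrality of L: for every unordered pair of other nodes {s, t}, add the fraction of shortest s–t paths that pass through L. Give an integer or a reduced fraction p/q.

Pairs whose geodesics pass through L — G–K: 1/2; F–K: 1; F–J: 1/2; H–K: 1; H–J: 1; H–M: 1/2.
All other pairs contribute 0.
Summing the contributions gives betweenness(L) = 9/2.

9/2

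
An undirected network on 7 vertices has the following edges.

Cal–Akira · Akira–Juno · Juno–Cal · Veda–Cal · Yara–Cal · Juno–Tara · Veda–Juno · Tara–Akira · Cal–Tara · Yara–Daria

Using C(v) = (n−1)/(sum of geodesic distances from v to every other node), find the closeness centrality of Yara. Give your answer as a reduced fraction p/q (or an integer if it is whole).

3/5

Distances from Yara: Akira:2, Cal:1, Daria:1, Juno:2, Tara:2, Veda:2. Sum = 10.
n = 7, so closeness = 6/10 = 3/5.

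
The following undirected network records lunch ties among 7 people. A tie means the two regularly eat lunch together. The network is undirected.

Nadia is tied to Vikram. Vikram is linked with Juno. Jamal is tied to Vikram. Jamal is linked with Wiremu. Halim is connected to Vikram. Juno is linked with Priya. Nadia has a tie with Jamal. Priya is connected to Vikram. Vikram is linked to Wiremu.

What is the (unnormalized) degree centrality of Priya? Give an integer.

Priya is directly tied to Juno and Vikram. That is 2 neighbors, so the degree of Priya is 2.

2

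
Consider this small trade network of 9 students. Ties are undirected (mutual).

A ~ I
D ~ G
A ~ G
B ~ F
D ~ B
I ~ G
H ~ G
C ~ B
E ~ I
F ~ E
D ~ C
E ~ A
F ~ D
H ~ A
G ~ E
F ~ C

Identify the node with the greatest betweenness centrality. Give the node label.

Unnormalized betweenness of each node: A:4/3, B:0, C:0, D:41/6, E:31/6, F:9/2, G:55/6, H:0, I:0.
G has the largest value, 55/6, making it the main broker — the node through which the most shortest paths run.

G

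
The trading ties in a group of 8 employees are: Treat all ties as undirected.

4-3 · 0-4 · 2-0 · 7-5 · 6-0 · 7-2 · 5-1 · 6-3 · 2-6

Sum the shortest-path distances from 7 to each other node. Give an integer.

14

Distances from 7: 0:2, 1:2, 2:1, 3:3, 4:3, 5:1, 6:2.
Sum = 2 + 2 + 1 + 3 + 3 + 1 + 2 = 14.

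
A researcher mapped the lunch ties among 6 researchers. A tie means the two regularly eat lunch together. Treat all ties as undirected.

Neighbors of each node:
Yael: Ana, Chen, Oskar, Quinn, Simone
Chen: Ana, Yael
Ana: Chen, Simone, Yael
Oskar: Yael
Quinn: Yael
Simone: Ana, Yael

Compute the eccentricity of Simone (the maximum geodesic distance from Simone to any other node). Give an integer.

2

Distances from Simone: Ana:1, Chen:2, Oskar:2, Quinn:2, Yael:1.
The largest is 2 (to Oskar, Chen, and Quinn), so the eccentricity of Simone is 2.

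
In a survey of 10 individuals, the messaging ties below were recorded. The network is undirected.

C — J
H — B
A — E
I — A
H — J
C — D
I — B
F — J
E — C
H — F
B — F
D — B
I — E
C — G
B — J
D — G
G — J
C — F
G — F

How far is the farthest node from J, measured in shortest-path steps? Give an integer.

3

Distances from J: A:3, B:1, C:1, D:2, E:2, F:1, G:1, H:1, I:2.
The largest is 3 (to A), so the eccentricity of J is 3.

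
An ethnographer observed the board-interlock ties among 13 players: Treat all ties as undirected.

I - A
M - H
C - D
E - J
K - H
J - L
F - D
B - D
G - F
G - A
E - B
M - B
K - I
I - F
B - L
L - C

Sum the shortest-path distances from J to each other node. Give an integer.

Distances from J: A:6, B:2, C:2, D:3, E:1, F:4, G:5, H:4, I:5, K:5, L:1, M:3.
Sum = 6 + 2 + 2 + 3 + 1 + 4 + 5 + 4 + 5 + 5 + 1 + 3 = 41.

41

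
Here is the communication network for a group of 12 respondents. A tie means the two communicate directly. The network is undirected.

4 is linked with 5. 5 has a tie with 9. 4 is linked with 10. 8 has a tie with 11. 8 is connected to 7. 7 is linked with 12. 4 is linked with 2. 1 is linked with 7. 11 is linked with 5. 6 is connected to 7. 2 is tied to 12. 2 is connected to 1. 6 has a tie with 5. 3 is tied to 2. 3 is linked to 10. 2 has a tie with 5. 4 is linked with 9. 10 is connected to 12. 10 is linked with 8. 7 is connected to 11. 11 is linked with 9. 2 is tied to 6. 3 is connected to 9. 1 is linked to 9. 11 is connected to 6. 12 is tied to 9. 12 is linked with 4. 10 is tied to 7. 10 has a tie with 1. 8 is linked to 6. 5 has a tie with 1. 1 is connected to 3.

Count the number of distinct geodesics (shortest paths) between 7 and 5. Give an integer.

3

The shortest distance is 2. The length-2 paths are: 7–6–5; 7–1–5; 7–11–5.
That gives 3 distinct shortest paths.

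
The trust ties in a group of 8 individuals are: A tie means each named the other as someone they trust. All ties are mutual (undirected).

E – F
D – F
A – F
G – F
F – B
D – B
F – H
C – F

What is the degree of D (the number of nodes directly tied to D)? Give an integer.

2

D is directly tied to B and F. That is 2 neighbors, so the degree of D is 2.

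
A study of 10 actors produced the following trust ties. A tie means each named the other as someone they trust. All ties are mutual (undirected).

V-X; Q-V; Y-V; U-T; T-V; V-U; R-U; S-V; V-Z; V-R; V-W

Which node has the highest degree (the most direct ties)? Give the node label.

Degrees — Q:1, R:2, S:1, T:2, U:3, V:9, W:1, X:1, Y:1, Z:1.
The maximum is 9, attained only by V.

V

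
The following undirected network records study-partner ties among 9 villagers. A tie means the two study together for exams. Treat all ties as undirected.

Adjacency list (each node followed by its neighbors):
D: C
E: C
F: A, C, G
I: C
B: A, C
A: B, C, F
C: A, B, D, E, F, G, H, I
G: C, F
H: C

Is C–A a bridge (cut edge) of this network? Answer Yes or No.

No

Even without that edge, C still reaches A via C – B – A, so the network stays connected. Not a bridge.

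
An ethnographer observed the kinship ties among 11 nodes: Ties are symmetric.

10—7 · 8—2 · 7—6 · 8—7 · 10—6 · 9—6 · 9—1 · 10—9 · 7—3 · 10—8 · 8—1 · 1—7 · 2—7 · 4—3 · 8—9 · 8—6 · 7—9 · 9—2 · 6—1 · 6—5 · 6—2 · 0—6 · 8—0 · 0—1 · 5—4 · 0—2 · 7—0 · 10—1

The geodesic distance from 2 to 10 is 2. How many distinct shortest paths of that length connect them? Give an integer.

The shortest distance is 2. The length-2 paths are: 2–6–10; 2–9–10; 2–8–10; 2–7–10.
That gives 4 distinct shortest paths.

4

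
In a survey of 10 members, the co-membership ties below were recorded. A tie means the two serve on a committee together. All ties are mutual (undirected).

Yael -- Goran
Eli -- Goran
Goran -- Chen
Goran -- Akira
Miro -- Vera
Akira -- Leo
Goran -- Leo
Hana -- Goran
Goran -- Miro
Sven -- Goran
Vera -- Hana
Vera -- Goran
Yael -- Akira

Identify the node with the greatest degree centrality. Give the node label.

Degrees — Akira:3, Chen:1, Eli:1, Goran:9, Hana:2, Leo:2, Miro:2, Sven:1, Vera:3, Yael:2.
The maximum is 9, attained only by Goran.

Goran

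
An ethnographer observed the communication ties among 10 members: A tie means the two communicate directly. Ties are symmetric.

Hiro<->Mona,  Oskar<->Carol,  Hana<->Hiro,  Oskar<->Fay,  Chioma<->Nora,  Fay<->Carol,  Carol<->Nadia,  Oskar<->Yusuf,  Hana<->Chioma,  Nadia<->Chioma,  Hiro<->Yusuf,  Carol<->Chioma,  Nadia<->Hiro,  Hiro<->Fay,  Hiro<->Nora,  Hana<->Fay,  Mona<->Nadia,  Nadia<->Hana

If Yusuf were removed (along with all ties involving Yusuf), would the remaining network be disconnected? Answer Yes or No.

No

Even without Yusuf, every remaining node can still reach every other (the residual graph is connected), so Yusuf is not a cut vertex.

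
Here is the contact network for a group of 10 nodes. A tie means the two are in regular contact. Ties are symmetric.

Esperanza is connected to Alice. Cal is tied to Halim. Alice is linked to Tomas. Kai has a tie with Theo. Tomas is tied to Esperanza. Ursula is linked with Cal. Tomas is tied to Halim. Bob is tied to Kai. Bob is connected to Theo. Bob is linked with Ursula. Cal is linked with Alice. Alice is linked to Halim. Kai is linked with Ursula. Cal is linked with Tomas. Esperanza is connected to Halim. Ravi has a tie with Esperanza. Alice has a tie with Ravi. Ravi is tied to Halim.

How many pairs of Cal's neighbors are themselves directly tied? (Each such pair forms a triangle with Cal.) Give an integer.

Cal's neighbors: Alice, Halim, Tomas, and Ursula.
Neighbor pairs that are themselves tied: Cal–Alice–Halim; Cal–Alice–Tomas; Cal–Halim–Tomas. Each forms one triangle with Cal, for 3 in total.

3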